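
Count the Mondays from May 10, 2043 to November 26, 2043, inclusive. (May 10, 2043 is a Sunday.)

29

May 10, 2043 is a Sunday; the first Monday on or after it is May 11, 2043 (1 day later).
From May 11, 2043 to November 26, 2043: 20 + 30 + 31 + 31 + 30 + 31 + 26 = 199 days (rest of May, June, July, August, September, October, November).
199 ÷ 7 = 28 full weeks with remainder 3, so 28 more Mondays after the first → 29.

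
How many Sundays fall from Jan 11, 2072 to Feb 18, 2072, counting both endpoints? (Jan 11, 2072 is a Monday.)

Jan 11, 2072 is a Monday; the first Sunday on or after it is Jan 17, 2072 (6 days later).
From Jan 17, 2072 to Feb 18, 2072: 14 + 18 = 32 days (rest of Jan, Feb).
32 ÷ 7 = 4 full weeks with remainder 4, so 4 more Sundays after the first → 5.

5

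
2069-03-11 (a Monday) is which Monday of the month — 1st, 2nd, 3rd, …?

Day 11 falls in week ⌈11/7⌉ of the month.
Days 1–7 hold the 1st Monday, 8–14 the 2nd, 15–21 the 3rd, 22–28 the 4th, 29–31 the 5th.
11 is in the range for the 2nd.

2nd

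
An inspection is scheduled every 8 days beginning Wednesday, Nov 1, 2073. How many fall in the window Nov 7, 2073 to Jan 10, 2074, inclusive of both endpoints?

8

Occurrences land 8·i days after Nov 1, 2073 for i = 0, 1, 2, …
Nov 7, 2073 is 6 days after the start; 6 ÷ 8 = 0 remainder 6; since the remainder is 6, round up to i = 1. First occurrence in the window: #2 on Nov 9, 2073 (1×8 = 8 days in).
Jan 10, 2074 is 70 days after the start; 70 ÷ 8 = 8 remainder 6. Last occurrence in the window: #9 on Jan 4, 2074.
Occurrences #2 through #9: 8 in total.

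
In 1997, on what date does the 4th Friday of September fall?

September 1997 begins on a Monday, so the first Friday is September 5 (4 days later).
The 4th Friday is 3 weeks later: 5 + 21 = 26.

1997-09-26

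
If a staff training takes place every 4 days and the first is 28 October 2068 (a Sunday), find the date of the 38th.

25 March 2069

The 38th occurrence is 37 intervals after the first: 37 × 4 = 148 days after 28 October 2068.
October has 31 days — 3 days to the end of October leaves 145.
November has 30 days (115 left).
December has 31 days (84 left).
January has 31 days (53 left).
February has 28 days (25 left).
25 days into March → 25 March 2069.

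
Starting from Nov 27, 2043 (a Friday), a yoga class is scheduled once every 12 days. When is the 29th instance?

The 29th occurrence is 28 intervals after the first: 28 × 12 = 336 days after Nov 27, 2043.
Nov has 30 days — 3 days to the end of Nov leaves 333.
Dec has 31 days (302 left).
Jan has 31 days (271 left).
Feb has 29 days (242 left).
Mar has 31 days (211 left).
Apr has 30 days (181 left).
May has 31 days (150 left).
Jun has 30 days (120 left).
Jul has 31 days (89 left).
Aug has 31 days (58 left).
Sep has 30 days (28 left).
28 days into Oct → Oct 28, 2044.

Oct 28, 2044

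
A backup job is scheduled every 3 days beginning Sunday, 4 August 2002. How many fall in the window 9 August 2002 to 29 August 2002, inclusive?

Occurrences land 3·i days after 4 August 2002 for i = 0, 1, 2, …
9 August 2002 is 5 days after the start; 5 ÷ 3 = 1 remainder 2; since the remainder is 2, round up to i = 2. First occurrence in the window: #3 on 10 August 2002 (2×3 = 6 days in).
29 August 2002 is 25 days after the start; 25 ÷ 3 = 8 remainder 1. Last occurrence in the window: #9 on 28 August 2002.
Occurrences #3 through #9: 7 in total.

7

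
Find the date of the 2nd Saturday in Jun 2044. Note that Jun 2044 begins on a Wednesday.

Jun 11, 2044

Jun 2044 begins on a Wednesday, so the first Saturday is Jun 4 (3 days later).
The 2nd Saturday is 1 weeks later: 4 + 7 = 11.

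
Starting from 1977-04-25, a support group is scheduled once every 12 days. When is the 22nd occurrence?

The 22nd occurrence is 21 intervals after the first: 21 × 12 = 252 days after 1977-04-25.
April has 30 days — 5 days to the end of April leaves 247.
May has 31 days (216 left).
June has 30 days (186 left).
July has 31 days (155 left).
August has 31 days (124 left).
September has 30 days (94 left).
October has 31 days (63 left).
November has 30 days (33 left).
December has 31 days (2 left).
2 days into January → 1978-01-02.

1978-01-02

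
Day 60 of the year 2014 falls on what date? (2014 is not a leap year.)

January has 31 days (60 − 31 = 29 remain).
February has 28 days (29 − 28 = 1 remain).
1 into March → March 1.

2014-03-01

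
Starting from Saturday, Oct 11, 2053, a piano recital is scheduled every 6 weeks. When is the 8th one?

Aug 1, 2054

The 8th occurrence is 7 intervals after the first: 7 × 42 = 294 days after Oct 11, 2053.
Oct has 31 days — 20 days to the end of Oct leaves 274.
Nov has 30 days (244 left).
Dec has 31 days (213 left).
Jan has 31 days (182 left).
Feb has 28 days (154 left).
Mar has 31 days (123 left).
Apr has 30 days (93 left).
May has 31 days (62 left).
Jun has 30 days (32 left).
Jul has 31 days (1 left).
1 day into Aug → Aug 1, 2054.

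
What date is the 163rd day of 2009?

January has 31 days (163 − 31 = 132 remain).
February has 28 days (132 − 28 = 104 remain).
March has 31 days (104 − 31 = 73 remain).
April has 30 days (73 − 30 = 43 remain).
May has 31 days (43 − 31 = 12 remain).
12 into June → June 12.

June 12, 2009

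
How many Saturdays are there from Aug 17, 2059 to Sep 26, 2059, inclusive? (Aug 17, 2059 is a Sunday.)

Aug 17, 2059 is a Sunday; the first Saturday on or after it is Aug 23, 2059 (6 days later).
From Aug 23, 2059 to Sep 26, 2059: 8 + 26 = 34 days (rest of Aug, Sep).
34 ÷ 7 = 4 full weeks with remainder 6, so 4 more Saturdays after the first → 5.

5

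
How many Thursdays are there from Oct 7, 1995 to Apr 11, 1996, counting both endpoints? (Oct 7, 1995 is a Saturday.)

27

Oct 7, 1995 is a Saturday; the first Thursday on or after it is Oct 12, 1995 (5 days later).
From Oct 12, 1995 to Apr 11, 1996: 19 + 30 + 31 + 31 + 29 + 31 + 11 = 182 days (rest of Oct, Nov, Dec, Jan, Feb, Mar, Apr).
182 ÷ 7 = 26 full weeks with remainder 0, so 26 more Thursdays after the first → 27.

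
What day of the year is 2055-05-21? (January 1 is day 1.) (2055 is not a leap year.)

Days in months before May: 31 + 28 + 31 + 30 = 120.
Plus 21 days into May → day 141.

141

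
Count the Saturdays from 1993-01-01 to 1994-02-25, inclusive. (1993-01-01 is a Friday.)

1993-01-01 is a Friday; the first Saturday on or after it is 1993-01-02 (1 day later).
From 1993-01-02 to 1994-02-25: 363 + 56 = 419 days (rest of 1993, to 1994-02-25 in 1994).
419 ÷ 7 = 59 full weeks with remainder 6, so 59 more Saturdays after the first → 60.

60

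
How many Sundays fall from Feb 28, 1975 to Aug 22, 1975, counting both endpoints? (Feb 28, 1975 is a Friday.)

25

Feb 28, 1975 is a Friday; the first Sunday on or after it is Mar 2, 1975 (2 days later).
From Mar 2, 1975 to Aug 22, 1975: 29 + 30 + 31 + 30 + 31 + 22 = 173 days (rest of Mar, Apr, May, Jun, Jul, Aug).
173 ÷ 7 = 24 full weeks with remainder 5, so 24 more Sundays after the first → 25.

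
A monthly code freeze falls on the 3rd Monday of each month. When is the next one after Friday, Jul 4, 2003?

Jul 21, 2003

Jul 2003 starts on a Tuesday; its first Monday is the 7th, so the 3rd Monday is the 21st — Jul 21, 2003.
Jul 21, 2003 is after Jul 4, 2003, so that is the next one.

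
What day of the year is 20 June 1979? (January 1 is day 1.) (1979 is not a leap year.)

Days in months before June: 31 + 28 + 31 + 30 + 31 = 151.
Plus 20 days into June → day 171.

171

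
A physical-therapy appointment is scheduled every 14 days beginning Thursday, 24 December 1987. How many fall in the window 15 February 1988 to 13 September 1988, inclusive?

15

Occurrences land 14·i days after 24 December 1987 for i = 0, 1, 2, …
15 February 1988 is 53 days after the start; 53 ÷ 14 = 3 remainder 11; since the remainder is 11, round up to i = 4. First occurrence in the window: #5 on 18 February 1988 (4×14 = 56 days in).
13 September 1988 is 264 days after the start; 264 ÷ 14 = 18 remainder 12. Last occurrence in the window: #19 on 1 September 1988.
Occurrences #5 through #19: 15 in total.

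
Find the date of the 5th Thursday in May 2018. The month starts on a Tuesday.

May 2018 begins on a Tuesday, so the first Thursday is May 3 (2 days later).
The 5th Thursday is 4 weeks later: 3 + 28 = 31.

2018-05-31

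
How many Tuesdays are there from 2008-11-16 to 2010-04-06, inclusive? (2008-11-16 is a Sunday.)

73

2008-11-16 is a Sunday; the first Tuesday on or after it is 2008-11-18 (2 days later).
From 2008-11-18 to 2010-04-06: 43 + 365 + 96 = 504 days (rest of 2008, 2009, to 2010-04-06 in 2010).
504 ÷ 7 = 72 full weeks with remainder 0, so 72 more Tuesdays after the first → 73.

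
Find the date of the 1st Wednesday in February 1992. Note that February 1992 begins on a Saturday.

February 1992 begins on a Saturday, so the first Wednesday is February 5 (4 days later).

February 5, 1992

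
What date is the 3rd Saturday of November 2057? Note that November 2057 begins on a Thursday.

November 2057 begins on a Thursday, so the first Saturday is November 3 (2 days later).
The 3rd Saturday is 2 weeks later: 3 + 14 = 17.

2057-11-17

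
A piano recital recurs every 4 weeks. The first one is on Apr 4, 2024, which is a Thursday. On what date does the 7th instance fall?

Sep 19, 2024

The 7th occurrence is 6 intervals after the first: 6 × 28 = 168 days after Apr 4, 2024.
Apr has 30 days — 26 days to the end of Apr leaves 142.
May has 31 days (111 left).
Jun has 30 days (81 left).
Jul has 31 days (50 left).
Aug has 31 days (19 left).
19 days into Sep → Sep 19, 2024.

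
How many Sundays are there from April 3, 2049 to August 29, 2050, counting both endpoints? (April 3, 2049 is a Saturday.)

April 3, 2049 is a Saturday; the first Sunday on or after it is April 4, 2049 (1 day later).
From April 4, 2049 to August 29, 2050: 271 + 241 = 512 days (rest of 2049, to August 29, 2050 in 2050).
512 ÷ 7 = 73 full weeks with remainder 1, so 73 more Sundays after the first → 74.

74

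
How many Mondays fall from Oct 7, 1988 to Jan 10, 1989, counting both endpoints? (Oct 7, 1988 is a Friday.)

Oct 7, 1988 is a Friday; the first Monday on or after it is Oct 10, 1988 (3 days later).
From Oct 10, 1988 to Jan 10, 1989: 21 + 30 + 31 + 10 = 92 days (rest of Oct, Nov, Dec, Jan).
92 ÷ 7 = 13 full weeks with remainder 1, so 13 more Mondays after the first → 14.

14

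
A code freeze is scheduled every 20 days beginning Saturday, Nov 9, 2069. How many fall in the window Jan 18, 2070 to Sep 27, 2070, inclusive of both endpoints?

Occurrences land 20·i days after Nov 9, 2069 for i = 0, 1, 2, …
Jan 18, 2070 is 70 days after the start; 70 ÷ 20 = 3 remainder 10; since the remainder is 10, round up to i = 4. First occurrence in the window: #5 on Jan 28, 2070 (4×20 = 80 days in).
Sep 27, 2070 is 322 days after the start; 322 ÷ 20 = 16 remainder 2. Last occurrence in the window: #17 on Sep 25, 2070.
Occurrences #5 through #17: 13 in total.

13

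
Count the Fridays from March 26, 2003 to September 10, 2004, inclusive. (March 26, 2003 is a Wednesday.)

77

March 26, 2003 is a Wednesday; the first Friday on or after it is March 28, 2003 (2 days later).
From March 28, 2003 to September 10, 2004: 278 + 254 = 532 days (rest of 2003, to September 10, 2004 in 2004).
532 ÷ 7 = 76 full weeks with remainder 0, so 76 more Fridays after the first → 77.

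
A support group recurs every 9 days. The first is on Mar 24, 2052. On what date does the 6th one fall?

The 6th occurrence is 5 intervals after the first: 5 × 9 = 45 days after Mar 24, 2052.
Mar has 31 days — 7 days to the end of Mar leaves 38.
Apr has 30 days (8 left).
8 days into May → May 8, 2052.

May 8, 2052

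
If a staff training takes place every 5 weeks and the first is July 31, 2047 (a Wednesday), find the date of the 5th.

The 5th occurrence is 4 intervals after the first: 4 × 35 = 140 days after July 31, 2047.
July has 31 days — 0 days to the end of July leaves 140.
August has 31 days (109 left).
September has 30 days (79 left).
October has 31 days (48 left).
November has 30 days (18 left).
18 days into December → December 18, 2047.

December 18, 2047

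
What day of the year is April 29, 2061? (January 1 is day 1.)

Days in months before April: 31 + 28 + 31 = 90.
Plus 29 days into April → day 119.

119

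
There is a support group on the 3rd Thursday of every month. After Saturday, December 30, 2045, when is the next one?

January 18, 2046

December 2045 starts on a Friday; its first Thursday is the 7th, so the 3rd Thursday is the 21st — December 21, 2045.
That is not after December 30, 2045, so look at January 2046.
January 2046 starts on a Monday; its first Thursday is the 4th, so the 3rd Thursday is the 18th — January 18, 2046.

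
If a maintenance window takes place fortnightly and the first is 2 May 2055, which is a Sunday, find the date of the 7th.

25 July 2055

The 7th occurrence is 6 intervals after the first: 6 × 14 = 84 days after 2 May 2055.
May has 31 days — 29 days to the end of May leaves 55.
June has 30 days (25 left).
25 days into July → 25 July 2055.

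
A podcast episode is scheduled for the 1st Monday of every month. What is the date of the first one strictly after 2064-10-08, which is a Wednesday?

2064-11-03

October 2064 starts on a Wednesday, so its 1st Monday is 2064-10-06 (5 days in).
That is not after 2064-10-08, so look at November 2064.
November 2064 starts on a Saturday, so its 1st Monday is 2064-11-03 (2 days in).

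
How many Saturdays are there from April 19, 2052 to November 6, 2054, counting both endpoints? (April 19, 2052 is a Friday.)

133

April 19, 2052 is a Friday; the first Saturday on or after it is April 20, 2052 (1 day later).
From April 20, 2052 to November 6, 2054: 255 + 365 + 310 = 930 days (rest of 2052, 2053, to November 6, 2054 in 2054).
930 ÷ 7 = 132 full weeks with remainder 6, so 132 more Saturdays after the first → 133.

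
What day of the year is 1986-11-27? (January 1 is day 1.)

Days in months before November: 31 + 28 + 31 + 30 + 31 + 30 + 31 + 31 + 30 + 31 = 304.
Plus 27 days into November → day 331.

331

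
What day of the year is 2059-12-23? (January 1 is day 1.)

Days in months before December: 31 + 28 + 31 + 30 + 31 + 30 + 31 + 31 + 30 + 31 + 30 = 334.
Plus 23 days into December → day 357.

357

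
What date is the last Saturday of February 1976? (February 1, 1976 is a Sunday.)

February 28, 1976

February 1976 begins on a Sunday, so the first Saturday is February 7 (6 days later).
February 1976 has 29 days. Adding weeks: 7, 14, 21, 28 — the last one ≤ 29 is the 28th.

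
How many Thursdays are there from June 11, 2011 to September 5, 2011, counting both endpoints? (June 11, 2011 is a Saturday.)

12

June 11, 2011 is a Saturday; the first Thursday on or after it is June 16, 2011 (5 days later).
From June 16, 2011 to September 5, 2011: 14 + 31 + 31 + 5 = 81 days (rest of June, July, August, September).
81 ÷ 7 = 11 full weeks with remainder 4, so 11 more Thursdays after the first → 12.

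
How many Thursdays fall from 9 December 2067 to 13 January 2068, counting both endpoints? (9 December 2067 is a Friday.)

5

9 December 2067 is a Friday; the first Thursday on or after it is 15 December 2067 (6 days later).
From 15 December 2067 to 13 January 2068: 16 + 13 = 29 days (rest of December, January).
29 ÷ 7 = 4 full weeks with remainder 1, so 4 more Thursdays after the first → 5.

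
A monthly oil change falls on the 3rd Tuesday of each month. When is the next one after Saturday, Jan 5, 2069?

Jan 2069 starts on a Tuesday; its first Tuesday is the 1st, so the 3rd Tuesday is the 15th — Jan 15, 2069.
Jan 15, 2069 is after Jan 5, 2069, so that is the next one.

Jan 15, 2069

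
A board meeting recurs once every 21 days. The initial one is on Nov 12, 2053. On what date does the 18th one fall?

The 18th occurrence is 17 intervals after the first: 17 × 21 = 357 days after Nov 12, 2053.
Nov has 30 days — 18 days to the end of Nov leaves 339.
Dec has 31 days (308 left).
Jan has 31 days (277 left).
Feb has 28 days (249 left).
Mar has 31 days (218 left).
Apr has 30 days (188 left).
May has 31 days (157 left).
Jun has 30 days (127 left).
Jul has 31 days (96 left).
Aug has 31 days (65 left).
Sep has 30 days (35 left).
Oct has 31 days (4 left).
4 days into Nov → Nov 4, 2054.

Nov 4, 2054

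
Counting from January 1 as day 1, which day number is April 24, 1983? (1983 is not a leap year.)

114

Days in months before April: 31 + 28 + 31 = 90.
Plus 24 days into April → day 114.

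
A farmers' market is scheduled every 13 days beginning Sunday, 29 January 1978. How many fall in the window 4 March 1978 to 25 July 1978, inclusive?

Occurrences land 13·i days after 29 January 1978 for i = 0, 1, 2, …
4 March 1978 is 34 days after the start; 34 ÷ 13 = 2 remainder 8; since the remainder is 8, round up to i = 3. First occurrence in the window: #4 on 9 March 1978 (3×13 = 39 days in).
25 July 1978 is 177 days after the start; 177 ÷ 13 = 13 remainder 8. Last occurrence in the window: #14 on 17 July 1978.
Occurrences #4 through #14: 11 in total.

11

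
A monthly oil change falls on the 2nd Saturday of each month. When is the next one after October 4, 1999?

October 1999 starts on a Friday; its first Saturday is the 2nd, so the 2nd Saturday is the 9th — October 9, 1999.
October 9, 1999 is after October 4, 1999, so that is the next one.

October 9, 1999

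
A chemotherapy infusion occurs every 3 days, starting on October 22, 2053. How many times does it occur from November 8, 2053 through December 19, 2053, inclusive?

Occurrences land 3·i days after October 22, 2053 for i = 0, 1, 2, …
November 8, 2053 is 17 days after the start; 17 ÷ 3 = 5 remainder 2; since the remainder is 2, round up to i = 6. First occurrence in the window: #7 on November 9, 2053 (6×3 = 18 days in).
December 19, 2053 is 58 days after the start; 58 ÷ 3 = 19 remainder 1. Last occurrence in the window: #20 on December 18, 2053.
Occurrences #7 through #20: 14 in total.

14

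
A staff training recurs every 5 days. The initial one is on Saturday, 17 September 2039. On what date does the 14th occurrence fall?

The 14th occurrence is 13 intervals after the first: 13 × 5 = 65 days after 17 September 2039.
September has 30 days — 13 days to the end of September leaves 52.
October has 31 days (21 left).
21 days into November → 21 November 2039.

21 November 2039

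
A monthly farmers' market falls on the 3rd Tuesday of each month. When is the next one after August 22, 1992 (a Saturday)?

September 15, 1992

August 1992 starts on a Saturday; its first Tuesday is the 4th, so the 3rd Tuesday is the 18th — August 18, 1992.
That is not after August 22, 1992, so look at September 1992.
September 1992 starts on a Tuesday; its first Tuesday is the 1st, so the 3rd Tuesday is the 15th — September 15, 1992.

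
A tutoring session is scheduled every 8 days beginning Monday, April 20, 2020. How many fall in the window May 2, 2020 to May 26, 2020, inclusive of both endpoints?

3

Occurrences land 8·i days after April 20, 2020 for i = 0, 1, 2, …
May 2, 2020 is 12 days after the start; 12 ÷ 8 = 1 remainder 4; since the remainder is 4, round up to i = 2. First occurrence in the window: #3 on May 6, 2020 (2×8 = 16 days in).
May 26, 2020 is 36 days after the start; 36 ÷ 8 = 4 remainder 4. Last occurrence in the window: #5 on May 22, 2020.
Occurrences #3 through #5: 3 in total.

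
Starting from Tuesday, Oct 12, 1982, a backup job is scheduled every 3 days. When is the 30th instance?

The 30th occurrence is 29 intervals after the first: 29 × 3 = 87 days after Oct 12, 1982.
Oct has 31 days — 19 days to the end of Oct leaves 68.
Nov has 30 days (38 left).
Dec has 31 days (7 left).
7 days into Jan → Jan 7, 1983.

Jan 7, 1983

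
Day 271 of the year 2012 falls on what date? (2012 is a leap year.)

Sep 27, 2012

Jan has 31 days (271 − 31 = 240 remain).
Feb has 29 days (240 − 29 = 211 remain).
Mar has 31 days (211 − 31 = 180 remain).
Apr has 30 days (180 − 30 = 150 remain).
May has 31 days (150 − 31 = 119 remain).
Jun has 30 days (119 − 30 = 89 remain).
Jul has 31 days (89 − 31 = 58 remain).
Aug has 31 days (58 − 31 = 27 remain).
27 into Sep → Sep 27.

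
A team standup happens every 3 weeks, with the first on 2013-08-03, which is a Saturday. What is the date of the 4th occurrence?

The 4th occurrence is 3 intervals after the first: 3 × 21 = 63 days after 2013-08-03.
August has 31 days — 28 days to the end of August leaves 35.
September has 30 days (5 left).
5 days into October → 2013-10-05.

2013-10-05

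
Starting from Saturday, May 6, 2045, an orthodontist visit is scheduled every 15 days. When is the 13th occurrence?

The 13th occurrence is 12 intervals after the first: 12 × 15 = 180 days after May 6, 2045.
May has 31 days — 25 days to the end of May leaves 155.
June has 30 days (125 left).
July has 31 days (94 left).
August has 31 days (63 left).
September has 30 days (33 left).
October has 31 days (2 left).
2 days into November → November 2, 2045.

November 2, 2045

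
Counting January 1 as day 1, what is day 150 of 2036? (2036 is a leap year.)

January has 31 days (150 − 31 = 119 remain).
February has 29 days (119 − 29 = 90 remain).
March has 31 days (90 − 31 = 59 remain).
April has 30 days (59 − 30 = 29 remain).
29 into May → May 29.

May 29, 2036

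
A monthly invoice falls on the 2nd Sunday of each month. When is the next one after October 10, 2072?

October 2072 starts on a Saturday; its first Sunday is the 2nd, so the 2nd Sunday is the 9th — October 9, 2072.
That is not after October 10, 2072, so look at November 2072.
November 2072 starts on a Tuesday; its first Sunday is the 6th, so the 2nd Sunday is the 13th — November 13, 2072.

November 13, 2072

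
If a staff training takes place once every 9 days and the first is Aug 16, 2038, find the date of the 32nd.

The 32nd occurrence is 31 intervals after the first: 31 × 9 = 279 days after Aug 16, 2038.
Aug has 31 days — 15 days to the end of Aug leaves 264.
Sep has 30 days (234 left).
Oct has 31 days (203 left).
Nov has 30 days (173 left).
Dec has 31 days (142 left).
Jan has 31 days (111 left).
Feb has 28 days (83 left).
Mar has 31 days (52 left).
Apr has 30 days (22 left).
22 days into May → May 22, 2039.

May 22, 2039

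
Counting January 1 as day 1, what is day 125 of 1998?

1998-05-05

January has 31 days (125 − 31 = 94 remain).
February has 28 days (94 − 28 = 66 remain).
March has 31 days (66 − 31 = 35 remain).
April has 30 days (35 − 30 = 5 remain).
5 into May → May 5.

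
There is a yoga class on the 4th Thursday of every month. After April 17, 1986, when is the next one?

April 1986 starts on a Tuesday; its first Thursday is the 3rd, so the 4th Thursday is the 24th — April 24, 1986.
April 24, 1986 is after April 17, 1986, so that is the next one.

April 24, 1986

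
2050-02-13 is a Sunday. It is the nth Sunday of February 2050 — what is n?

2nd

Day 13 falls in week ⌈13/7⌉ of the month.
Days 1–7 hold the 1st Sunday, 8–14 the 2nd, 15–21 the 3rd, 22–28 the 4th, 29–31 the 5th.
13 is in the range for the 2nd.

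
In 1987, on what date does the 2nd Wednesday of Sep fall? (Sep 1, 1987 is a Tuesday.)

Sep 1987 begins on a Tuesday, so the first Wednesday is Sep 2 (1 day later).
The 2nd Wednesday is 1 weeks later: 2 + 7 = 9.

Sep 9, 1987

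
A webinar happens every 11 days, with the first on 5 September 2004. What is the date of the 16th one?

17 February 2005

The 16th occurrence is 15 intervals after the first: 15 × 11 = 165 days after 5 September 2004.
September has 30 days — 25 days to the end of September leaves 140.
October has 31 days (109 left).
November has 30 days (79 left).
December has 31 days (48 left).
January has 31 days (17 left).
17 days into February → 17 February 2005.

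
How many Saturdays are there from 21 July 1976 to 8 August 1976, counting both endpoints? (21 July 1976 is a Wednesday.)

21 July 1976 is a Wednesday; the first Saturday on or after it is 24 July 1976 (3 days later).
From 24 July 1976 to 8 August 1976: 7 + 8 = 15 days (rest of July, August).
15 ÷ 7 = 2 full weeks with remainder 1, so 2 more Saturdays after the first → 3.

3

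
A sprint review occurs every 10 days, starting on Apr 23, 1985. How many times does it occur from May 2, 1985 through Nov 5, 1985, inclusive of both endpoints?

19

Occurrences land 10·i days after Apr 23, 1985 for i = 0, 1, 2, …
May 2, 1985 is 9 days after the start; 9 ÷ 10 = 0 remainder 9; since the remainder is 9, round up to i = 1. First occurrence in the window: #2 on May 3, 1985 (1×10 = 10 days in).
Nov 5, 1985 is 196 days after the start; 196 ÷ 10 = 19 remainder 6. Last occurrence in the window: #20 on Oct 30, 1985.
Occurrences #2 through #20: 19 in total.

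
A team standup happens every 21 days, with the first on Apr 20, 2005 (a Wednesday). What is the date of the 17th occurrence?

Mar 22, 2006

The 17th occurrence is 16 intervals after the first: 16 × 21 = 336 days after Apr 20, 2005.
Apr has 30 days — 10 days to the end of Apr leaves 326.
May has 31 days (295 left).
Jun has 30 days (265 left).
Jul has 31 days (234 left).
Aug has 31 days (203 left).
Sep has 30 days (173 left).
Oct has 31 days (142 left).
Nov has 30 days (112 left).
Dec has 31 days (81 left).
Jan has 31 days (50 left).
Feb has 28 days (22 left).
22 days into Mar → Mar 22, 2006.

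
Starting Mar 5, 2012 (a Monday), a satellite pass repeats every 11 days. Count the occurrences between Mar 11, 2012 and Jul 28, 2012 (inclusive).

Occurrences land 11·i days after Mar 5, 2012 for i = 0, 1, 2, …
Mar 11, 2012 is 6 days after the start; 6 ÷ 11 = 0 remainder 6; since the remainder is 6, round up to i = 1. First occurrence in the window: #2 on Mar 16, 2012 (1×11 = 11 days in).
Jul 28, 2012 is 145 days after the start; 145 ÷ 11 = 13 remainder 2. Last occurrence in the window: #14 on Jul 26, 2012.
Occurrences #2 through #14: 13 in total.

13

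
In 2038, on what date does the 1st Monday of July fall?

July 2038 begins on a Thursday, so the first Monday is July 5 (4 days later).

5 July 2038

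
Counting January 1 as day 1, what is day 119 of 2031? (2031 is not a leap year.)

Apr 29, 2031

Jan has 31 days (119 − 31 = 88 remain).
Feb has 28 days (88 − 28 = 60 remain).
Mar has 31 days (60 − 31 = 29 remain).
29 into Apr → Apr 29.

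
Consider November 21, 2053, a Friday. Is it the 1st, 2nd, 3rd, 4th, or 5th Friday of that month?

3rd

Day 21 falls in week ⌈21/7⌉ of the month.
Days 1–7 hold the 1st Friday, 8–14 the 2nd, 15–21 the 3rd, 22–28 the 4th, 29–31 the 5th.
21 is in the range for the 3rd.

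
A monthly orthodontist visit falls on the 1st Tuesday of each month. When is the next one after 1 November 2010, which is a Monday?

2 November 2010

November 2010 starts on a Monday, so its 1st Tuesday is 2 November 2010 (1 day in).
2 November 2010 is after 1 November 2010, so that is the next one.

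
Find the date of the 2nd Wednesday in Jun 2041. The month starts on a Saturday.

Jun 12, 2041

Jun 2041 begins on a Saturday, so the first Wednesday is Jun 5 (4 days later).
The 2nd Wednesday is 1 weeks later: 5 + 7 = 12.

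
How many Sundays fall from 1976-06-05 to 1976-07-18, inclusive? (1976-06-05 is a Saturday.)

1976-06-05 is a Saturday; the first Sunday on or after it is 1976-06-06 (1 day later).
From 1976-06-06 to 1976-07-18: 24 + 18 = 42 days (rest of June, July).
42 ÷ 7 = 6 full weeks with remainder 0, so 6 more Sundays after the first → 7.

7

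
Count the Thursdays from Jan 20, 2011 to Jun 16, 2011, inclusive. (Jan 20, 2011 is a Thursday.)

22

Jan 20, 2011 is a Thursday; the first Thursday on or after it is Jan 20, 2011.
From Jan 20, 2011 to Jun 16, 2011: 11 + 28 + 31 + 30 + 31 + 16 = 147 days (rest of Jan, Feb, Mar, Apr, May, Jun).
147 ÷ 7 = 21 full weeks with remainder 0, so 21 more Thursdays after the first → 22.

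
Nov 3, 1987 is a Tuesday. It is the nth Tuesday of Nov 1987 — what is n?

Day 3 falls in week ⌈3/7⌉ of the month.
Days 1–7 hold the 1st Tuesday, 8–14 the 2nd, 15–21 the 3rd, 22–28 the 4th, 29–31 the 5th.
3 is in the range for the 1st.

1st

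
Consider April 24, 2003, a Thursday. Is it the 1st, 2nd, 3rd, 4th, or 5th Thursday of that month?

Day 24 falls in week ⌈24/7⌉ of the month.
Days 1–7 hold the 1st Thursday, 8–14 the 2nd, 15–21 the 3rd, 22–28 the 4th, 29–31 the 5th.
24 is in the range for the 4th.

4th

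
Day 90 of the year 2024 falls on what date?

2024-03-30

January has 31 days (90 − 31 = 59 remain).
February has 29 days (59 − 29 = 30 remain).
30 into March → March 30.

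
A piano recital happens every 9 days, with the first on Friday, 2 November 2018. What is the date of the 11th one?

The 11th occurrence is 10 intervals after the first: 10 × 9 = 90 days after 2 November 2018.
November has 30 days — 28 days to the end of November leaves 62.
December has 31 days (31 left).
31 days into January → 31 January 2019.

31 January 2019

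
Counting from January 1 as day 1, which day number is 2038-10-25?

Days in months before October: 31 + 28 + 31 + 30 + 31 + 30 + 31 + 31 + 30 = 273.
Plus 25 days into October → day 298.

298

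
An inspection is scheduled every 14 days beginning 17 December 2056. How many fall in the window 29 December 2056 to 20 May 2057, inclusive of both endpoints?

Occurrences land 14·i days after 17 December 2056 for i = 0, 1, 2, …
29 December 2056 is 12 days after the start; 12 ÷ 14 = 0 remainder 12; since the remainder is 12, round up to i = 1. First occurrence in the window: #2 on 31 December 2056 (1×14 = 14 days in).
20 May 2057 is 154 days after the start; 154 ÷ 14 = 11 remainder 0. Last occurrence in the window: #12 on 20 May 2057.
Occurrences #2 through #12: 11 in total.

11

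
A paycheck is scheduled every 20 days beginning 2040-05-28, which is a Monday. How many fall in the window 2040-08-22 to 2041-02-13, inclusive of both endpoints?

9

Occurrences land 20·i days after 2040-05-28 for i = 0, 1, 2, …
2040-08-22 is 86 days after the start; 86 ÷ 20 = 4 remainder 6; since the remainder is 6, round up to i = 5. First occurrence in the window: #6 on 2040-09-05 (5×20 = 100 days in).
2041-02-13 is 261 days after the start; 261 ÷ 20 = 13 remainder 1. Last occurrence in the window: #14 on 2041-02-12.
Occurrences #6 through #14: 9 in total.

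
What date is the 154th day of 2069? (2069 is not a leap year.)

January has 31 days (154 − 31 = 123 remain).
February has 28 days (123 − 28 = 95 remain).
March has 31 days (95 − 31 = 64 remain).
April has 30 days (64 − 30 = 34 remain).
May has 31 days (34 − 31 = 3 remain).
3 into June → June 3.

3 June 2069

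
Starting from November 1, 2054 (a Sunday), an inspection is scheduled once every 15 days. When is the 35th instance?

The 35th occurrence is 34 intervals after the first: 34 × 15 = 510 days after November 1, 2054.
November has 30 days — 29 days to the end of November leaves 481.
From end of November to end of 2054 is 31 days (450 left).
2055 has 365 days (85 left).
January has 31 days (54 left).
February has 29 days (25 left).
25 days into March → March 25, 2056.

March 25, 2056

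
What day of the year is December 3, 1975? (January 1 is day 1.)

337

Days in months before December: 31 + 28 + 31 + 30 + 31 + 30 + 31 + 31 + 30 + 31 + 30 = 334.
Plus 3 days into December → day 337.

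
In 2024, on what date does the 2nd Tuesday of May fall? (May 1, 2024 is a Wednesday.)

2024-05-14

May 2024 begins on a Wednesday, so the first Tuesday is May 7 (6 days later).
The 2nd Tuesday is 1 weeks later: 7 + 7 = 14.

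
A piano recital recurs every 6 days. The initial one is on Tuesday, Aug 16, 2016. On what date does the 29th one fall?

The 29th occurrence is 28 intervals after the first: 28 × 6 = 168 days after Aug 16, 2016.
Aug has 31 days — 15 days to the end of Aug leaves 153.
Sep has 30 days (123 left).
Oct has 31 days (92 left).
Nov has 30 days (62 left).
Dec has 31 days (31 left).
31 days into Jan → Jan 31, 2017.

Jan 31, 2017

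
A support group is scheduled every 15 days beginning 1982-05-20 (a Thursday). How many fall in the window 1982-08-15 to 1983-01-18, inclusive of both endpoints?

Occurrences land 15·i days after 1982-05-20 for i = 0, 1, 2, …
1982-08-15 is 87 days after the start; 87 ÷ 15 = 5 remainder 12; since the remainder is 12, round up to i = 6. First occurrence in the window: #7 on 1982-08-18 (6×15 = 90 days in).
1983-01-18 is 243 days after the start; 243 ÷ 15 = 16 remainder 3. Last occurrence in the window: #17 on 1983-01-15.
Occurrences #7 through #17: 11 in total.

11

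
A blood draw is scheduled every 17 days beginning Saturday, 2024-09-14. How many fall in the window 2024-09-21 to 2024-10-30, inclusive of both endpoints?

2

Occurrences land 17·i days after 2024-09-14 for i = 0, 1, 2, …
2024-09-21 is 7 days after the start; 7 ÷ 17 = 0 remainder 7; since the remainder is 7, round up to i = 1. First occurrence in the window: #2 on 2024-10-01 (1×17 = 17 days in).
2024-10-30 is 46 days after the start; 46 ÷ 17 = 2 remainder 12. Last occurrence in the window: #3 on 2024-10-18.
Occurrences #2 through #3: 2 in total.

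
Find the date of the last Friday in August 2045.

2045-08-25

August 2045 begins on a Tuesday, so the first Friday is August 4 (3 days later).
August 2045 has 31 days. Adding weeks: 4, 11, 18, 25 — the last one ≤ 31 is the 25th.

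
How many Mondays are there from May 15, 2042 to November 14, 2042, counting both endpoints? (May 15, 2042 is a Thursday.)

May 15, 2042 is a Thursday; the first Monday on or after it is May 19, 2042 (4 days later).
From May 19, 2042 to November 14, 2042: 12 + 30 + 31 + 31 + 30 + 31 + 14 = 179 days (rest of May, June, July, August, September, October, November).
179 ÷ 7 = 25 full weeks with remainder 4, so 25 more Mondays after the first → 26.

26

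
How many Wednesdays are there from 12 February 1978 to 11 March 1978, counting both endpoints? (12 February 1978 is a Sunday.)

4

12 February 1978 is a Sunday; the first Wednesday on or after it is 15 February 1978 (3 days later).
From 15 February 1978 to 11 March 1978: 13 + 11 = 24 days (rest of February, March).
24 ÷ 7 = 3 full weeks with remainder 3, so 3 more Wednesdays after the first → 4.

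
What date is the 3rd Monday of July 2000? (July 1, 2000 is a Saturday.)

July 17, 2000

July 2000 begins on a Saturday, so the first Monday is July 3 (2 days later).
The 3rd Monday is 2 weeks later: 3 + 14 = 17.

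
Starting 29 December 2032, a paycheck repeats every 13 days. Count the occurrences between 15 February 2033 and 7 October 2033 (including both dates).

Occurrences land 13·i days after 29 December 2032 for i = 0, 1, 2, …
15 February 2033 is 48 days after the start; 48 ÷ 13 = 3 remainder 9; since the remainder is 9, round up to i = 4. First occurrence in the window: #5 on 19 February 2033 (4×13 = 52 days in).
7 October 2033 is 282 days after the start; 282 ÷ 13 = 21 remainder 9. Last occurrence in the window: #22 on 28 September 2033.
Occurrences #5 through #22: 18 in total.

18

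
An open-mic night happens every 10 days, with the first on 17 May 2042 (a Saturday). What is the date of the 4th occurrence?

The 4th occurrence is 3 intervals after the first: 3 × 10 = 30 days after 17 May 2042.
May has 31 days — 14 days to the end of May leaves 16.
16 days into June → 16 June 2042.

16 June 2042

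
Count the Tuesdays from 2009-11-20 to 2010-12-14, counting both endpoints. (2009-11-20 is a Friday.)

2009-11-20 is a Friday; the first Tuesday on or after it is 2009-11-24 (4 days later).
From 2009-11-24 to 2010-12-14: 37 + 348 = 385 days (rest of 2009, to 2010-12-14 in 2010).
385 ÷ 7 = 55 full weeks with remainder 0, so 55 more Tuesdays after the first → 56.

56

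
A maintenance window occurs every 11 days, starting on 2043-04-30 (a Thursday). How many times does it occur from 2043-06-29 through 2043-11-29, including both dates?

14

Occurrences land 11·i days after 2043-04-30 for i = 0, 1, 2, …
2043-06-29 is 60 days after the start; 60 ÷ 11 = 5 remainder 5; since the remainder is 5, round up to i = 6. First occurrence in the window: #7 on 2043-07-05 (6×11 = 66 days in).
2043-11-29 is 213 days after the start; 213 ÷ 11 = 19 remainder 4. Last occurrence in the window: #20 on 2043-11-25.
Occurrences #7 through #20: 14 in total.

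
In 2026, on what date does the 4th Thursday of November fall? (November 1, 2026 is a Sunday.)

November 26, 2026

November 2026 begins on a Sunday, so the first Thursday is November 5 (4 days later).
The 4th Thursday is 3 weeks later: 5 + 21 = 26.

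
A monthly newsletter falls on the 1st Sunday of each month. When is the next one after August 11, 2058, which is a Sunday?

September 1, 2058

August 2058 starts on a Thursday, so its 1st Sunday is August 4, 2058 (3 days in).
That is not after August 11, 2058, so look at September 2058.
September 2058 starts on a Sunday, so its 1st Sunday is September 1, 2058.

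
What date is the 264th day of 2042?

Sep 21, 2042

Jan has 31 days (264 − 31 = 233 remain).
Feb has 28 days (233 − 28 = 205 remain).
Mar has 31 days (205 − 31 = 174 remain).
Apr has 30 days (174 − 30 = 144 remain).
May has 31 days (144 − 31 = 113 remain).
Jun has 30 days (113 − 30 = 83 remain).
Jul has 31 days (83 − 31 = 52 remain).
Aug has 31 days (52 − 31 = 21 remain).
21 into Sep → Sep 21.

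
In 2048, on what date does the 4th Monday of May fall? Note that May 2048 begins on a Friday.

May 25, 2048

May 2048 begins on a Friday, so the first Monday is May 4 (3 days later).
The 4th Monday is 3 weeks later: 4 + 21 = 25.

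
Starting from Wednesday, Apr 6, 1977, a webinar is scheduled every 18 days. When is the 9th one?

The 9th occurrence is 8 intervals after the first: 8 × 18 = 144 days after Apr 6, 1977.
Apr has 30 days — 24 days to the end of Apr leaves 120.
May has 31 days (89 left).
Jun has 30 days (59 left).
Jul has 31 days (28 left).
28 days into Aug → Aug 28, 1977.

Aug 28, 1977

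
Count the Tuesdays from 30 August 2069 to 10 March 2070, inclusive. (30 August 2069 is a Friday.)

27

30 August 2069 is a Friday; the first Tuesday on or after it is 3 September 2069 (4 days later).
From 3 September 2069 to 10 March 2070: 27 + 31 + 30 + 31 + 31 + 28 + 10 = 188 days (rest of September, October, November, December, January, February, March).
188 ÷ 7 = 26 full weeks with remainder 6, so 26 more Tuesdays after the first → 27.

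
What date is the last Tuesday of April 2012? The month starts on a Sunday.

April 24, 2012

April 2012 begins on a Sunday, so the first Tuesday is April 3 (2 days later).
April 2012 has 30 days. Adding weeks: 3, 10, 17, 24 — the last one ≤ 30 is the 24th.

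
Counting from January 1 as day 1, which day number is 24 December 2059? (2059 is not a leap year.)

Days in months before December: 31 + 28 + 31 + 30 + 31 + 30 + 31 + 31 + 30 + 31 + 30 = 334.
Plus 24 days into December → day 358.

358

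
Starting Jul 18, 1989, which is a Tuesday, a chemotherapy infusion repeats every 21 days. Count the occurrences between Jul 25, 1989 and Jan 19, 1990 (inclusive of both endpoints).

Occurrences land 21·i days after Jul 18, 1989 for i = 0, 1, 2, …
Jul 25, 1989 is 7 days after the start; 7 ÷ 21 = 0 remainder 7; since the remainder is 7, round up to i = 1. First occurrence in the window: #2 on Aug 8, 1989 (1×21 = 21 days in).
Jan 19, 1990 is 185 days after the start; 185 ÷ 21 = 8 remainder 17. Last occurrence in the window: #9 on Jan 2, 1990.
Occurrences #2 through #9: 8 in total.

8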